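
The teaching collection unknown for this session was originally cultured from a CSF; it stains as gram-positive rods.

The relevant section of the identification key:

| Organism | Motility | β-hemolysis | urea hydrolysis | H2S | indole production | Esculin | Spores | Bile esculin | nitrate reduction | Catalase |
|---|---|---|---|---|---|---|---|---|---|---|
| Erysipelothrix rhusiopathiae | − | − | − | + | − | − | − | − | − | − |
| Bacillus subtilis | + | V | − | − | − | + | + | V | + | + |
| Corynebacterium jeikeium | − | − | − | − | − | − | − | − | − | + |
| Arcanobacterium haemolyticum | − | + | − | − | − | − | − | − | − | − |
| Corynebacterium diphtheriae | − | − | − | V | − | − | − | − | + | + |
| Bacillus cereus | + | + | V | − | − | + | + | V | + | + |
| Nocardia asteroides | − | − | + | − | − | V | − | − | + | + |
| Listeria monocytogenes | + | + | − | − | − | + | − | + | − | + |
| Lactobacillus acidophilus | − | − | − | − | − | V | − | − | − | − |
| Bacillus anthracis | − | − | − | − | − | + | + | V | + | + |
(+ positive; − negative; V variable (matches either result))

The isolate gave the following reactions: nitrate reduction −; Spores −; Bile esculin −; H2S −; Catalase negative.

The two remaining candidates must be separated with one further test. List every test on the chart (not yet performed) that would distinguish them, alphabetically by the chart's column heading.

β-hemolysis

Bile esculin −: excludes Listeria monocytogenes — 9 left.
nitrate reduction −: excludes 5 organisms — 4 left.
Spores −: all 4 remaining candidates are consistent.
Catalase −: excludes Corynebacterium jeikeium — 3 left.
H2S −: excludes Erysipelothrix rhusiopathiae — 2 left.
Two candidates remain: Arcanobacterium haemolyticum and Lactobacillus acidophilus.
  Motility: − vs − — same for both, does not separate.
  β-hemolysis: Arcanobacterium haemolyticum +, Lactobacillus acidophilus − — discriminates.
  urea hydrolysis: − vs − — same for both, does not separate.
  indole production: − vs − — same for both, does not separate.
  Esculin: − vs V — variable for at least one, does not separate.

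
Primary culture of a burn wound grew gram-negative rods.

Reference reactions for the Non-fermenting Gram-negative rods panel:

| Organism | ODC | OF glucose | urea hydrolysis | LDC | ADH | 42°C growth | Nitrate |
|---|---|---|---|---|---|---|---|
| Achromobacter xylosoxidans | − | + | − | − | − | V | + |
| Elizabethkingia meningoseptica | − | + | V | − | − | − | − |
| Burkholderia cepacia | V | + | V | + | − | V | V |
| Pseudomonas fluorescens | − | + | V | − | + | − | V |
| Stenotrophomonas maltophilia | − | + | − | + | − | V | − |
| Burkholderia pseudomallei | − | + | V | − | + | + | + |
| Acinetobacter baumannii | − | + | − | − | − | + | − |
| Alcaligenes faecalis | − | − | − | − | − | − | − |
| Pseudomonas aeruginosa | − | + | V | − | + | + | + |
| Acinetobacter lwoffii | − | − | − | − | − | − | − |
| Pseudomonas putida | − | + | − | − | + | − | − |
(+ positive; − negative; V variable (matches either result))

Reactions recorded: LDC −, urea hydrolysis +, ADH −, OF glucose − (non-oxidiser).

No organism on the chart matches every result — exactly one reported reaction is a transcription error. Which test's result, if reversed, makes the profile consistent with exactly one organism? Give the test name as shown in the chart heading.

OF glucose

As reported, no row in the chart matches all 4 reactions.
Reversing urea hydrolysis → 2 organisms match (not unique).
Reversing LDC → still no organism matches.
Reversing OF glucose (to +) → unique match: Elizabethkingia meningoseptica.
Reversing ADH → still no organism matches.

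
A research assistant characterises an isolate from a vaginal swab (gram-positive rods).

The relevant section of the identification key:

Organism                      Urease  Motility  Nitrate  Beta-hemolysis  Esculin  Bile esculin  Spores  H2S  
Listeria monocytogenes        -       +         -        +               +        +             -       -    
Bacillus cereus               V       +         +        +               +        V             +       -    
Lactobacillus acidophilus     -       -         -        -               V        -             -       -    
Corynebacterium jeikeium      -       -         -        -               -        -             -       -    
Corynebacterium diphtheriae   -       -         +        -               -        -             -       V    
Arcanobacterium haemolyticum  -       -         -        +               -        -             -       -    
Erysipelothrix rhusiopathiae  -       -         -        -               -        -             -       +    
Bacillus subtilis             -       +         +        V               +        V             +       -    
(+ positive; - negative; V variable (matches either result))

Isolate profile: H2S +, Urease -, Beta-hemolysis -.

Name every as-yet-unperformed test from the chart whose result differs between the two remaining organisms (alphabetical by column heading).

Nitrate

H2S +: excludes 6 organisms — 2 left.
Urease -: all 2 remaining candidates are consistent.
Beta-hemolysis -: all 2 remaining candidates are consistent.
Two candidates remain: Corynebacterium diphtheriae and Erysipelothrix rhusiopathiae.
  Motility: - vs - — same for both, does not separate.
  Nitrate: Corynebacterium diphtheriae +, Erysipelothrix rhusiopathiae - — discriminates.
  Esculin: - vs - — same for both, does not separate.
  Bile esculin: - vs - — same for both, does not separate.
  Spores: - vs - — same for both, does not separate.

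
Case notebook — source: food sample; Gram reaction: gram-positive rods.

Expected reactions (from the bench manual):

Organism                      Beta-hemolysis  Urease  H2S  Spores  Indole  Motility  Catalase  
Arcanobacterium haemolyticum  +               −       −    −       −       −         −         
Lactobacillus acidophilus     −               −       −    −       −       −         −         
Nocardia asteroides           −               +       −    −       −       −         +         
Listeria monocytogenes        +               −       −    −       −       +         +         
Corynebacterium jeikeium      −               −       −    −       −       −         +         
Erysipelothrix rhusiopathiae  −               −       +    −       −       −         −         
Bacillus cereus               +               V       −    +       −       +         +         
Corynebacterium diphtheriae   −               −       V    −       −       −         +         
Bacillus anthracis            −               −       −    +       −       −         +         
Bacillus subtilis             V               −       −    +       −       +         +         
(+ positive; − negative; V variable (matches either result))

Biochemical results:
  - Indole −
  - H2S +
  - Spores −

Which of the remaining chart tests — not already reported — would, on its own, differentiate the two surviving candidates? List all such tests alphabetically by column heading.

Indole −: all 10 remaining candidates are consistent.
Spores −: excludes Bacillus cereus, Bacillus anthracis, Bacillus subtilis — 7 left.
H2S +: excludes 5 organisms — 2 left.
Two candidates remain: Corynebacterium diphtheriae and Erysipelothrix rhusiopathiae.
  Beta-hemolysis: − vs − — same for both, does not separate.
  Urease: − vs − — same for both, does not separate.
  Motility: − vs − — same for both, does not separate.
  Catalase: Corynebacterium diphtheriae +, Erysipelothrix rhusiopathiae − — discriminates.

Catalase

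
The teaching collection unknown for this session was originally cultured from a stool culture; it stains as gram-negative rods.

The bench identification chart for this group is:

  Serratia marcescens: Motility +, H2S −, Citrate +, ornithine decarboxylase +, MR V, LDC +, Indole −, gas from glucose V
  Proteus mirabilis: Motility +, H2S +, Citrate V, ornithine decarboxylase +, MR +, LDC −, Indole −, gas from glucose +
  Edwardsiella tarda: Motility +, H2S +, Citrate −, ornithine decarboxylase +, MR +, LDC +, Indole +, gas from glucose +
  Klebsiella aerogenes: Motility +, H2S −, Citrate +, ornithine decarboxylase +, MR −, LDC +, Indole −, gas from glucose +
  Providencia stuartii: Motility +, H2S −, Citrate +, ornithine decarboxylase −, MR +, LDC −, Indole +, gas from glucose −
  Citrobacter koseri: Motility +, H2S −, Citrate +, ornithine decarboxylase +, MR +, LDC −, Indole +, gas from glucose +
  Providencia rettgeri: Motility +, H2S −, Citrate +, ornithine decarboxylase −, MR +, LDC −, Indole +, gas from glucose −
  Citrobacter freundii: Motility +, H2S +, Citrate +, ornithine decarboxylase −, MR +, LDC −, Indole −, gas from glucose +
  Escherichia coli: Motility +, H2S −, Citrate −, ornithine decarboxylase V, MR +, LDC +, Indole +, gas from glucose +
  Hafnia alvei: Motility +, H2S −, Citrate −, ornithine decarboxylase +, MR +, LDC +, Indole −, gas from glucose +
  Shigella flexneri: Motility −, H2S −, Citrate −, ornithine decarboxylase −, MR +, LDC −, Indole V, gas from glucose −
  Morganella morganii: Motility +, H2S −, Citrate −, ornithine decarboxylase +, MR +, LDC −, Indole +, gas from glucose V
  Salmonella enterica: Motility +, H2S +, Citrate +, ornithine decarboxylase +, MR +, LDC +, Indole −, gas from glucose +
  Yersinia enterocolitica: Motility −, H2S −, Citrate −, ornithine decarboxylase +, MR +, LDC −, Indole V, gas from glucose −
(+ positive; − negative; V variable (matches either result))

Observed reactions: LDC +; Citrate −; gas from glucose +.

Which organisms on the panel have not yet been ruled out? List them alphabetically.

gas from glucose +: excludes Providencia stuartii, Providencia rettgeri, Shigella flexneri, Yersinia enterocolitica — 10 left.
Citrate −: excludes 5 organisms — 5 left.
LDC +: excludes Proteus mirabilis, Morganella morganii — 3 left.

Edwardsiella tarda, Escherichia coli, Hafnia alvei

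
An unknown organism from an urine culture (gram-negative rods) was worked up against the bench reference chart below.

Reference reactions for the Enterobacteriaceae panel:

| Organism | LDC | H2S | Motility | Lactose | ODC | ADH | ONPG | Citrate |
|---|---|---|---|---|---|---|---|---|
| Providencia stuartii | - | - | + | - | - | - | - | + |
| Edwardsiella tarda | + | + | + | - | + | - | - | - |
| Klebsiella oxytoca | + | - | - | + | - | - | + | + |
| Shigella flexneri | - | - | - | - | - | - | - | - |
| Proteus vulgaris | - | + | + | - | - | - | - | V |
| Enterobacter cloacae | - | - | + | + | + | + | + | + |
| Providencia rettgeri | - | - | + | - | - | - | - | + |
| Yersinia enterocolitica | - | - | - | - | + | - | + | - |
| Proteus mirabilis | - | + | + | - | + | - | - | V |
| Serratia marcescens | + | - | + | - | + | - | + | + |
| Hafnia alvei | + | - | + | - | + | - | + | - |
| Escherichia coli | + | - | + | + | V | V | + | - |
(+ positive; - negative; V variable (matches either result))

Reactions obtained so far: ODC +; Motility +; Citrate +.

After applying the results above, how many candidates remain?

3

Motility +: excludes Klebsiella oxytoca, Shigella flexneri, Yersinia enterocolitica — 9 left.
Citrate +: excludes Edwardsiella tarda, Hafnia alvei, Escherichia coli — 6 left.
ODC +: excludes Providencia stuartii, Proteus vulgaris, Providencia rettgeri — 3 left.
Still consistent: Enterobacter cloacae, Proteus mirabilis, Serratia marcescens.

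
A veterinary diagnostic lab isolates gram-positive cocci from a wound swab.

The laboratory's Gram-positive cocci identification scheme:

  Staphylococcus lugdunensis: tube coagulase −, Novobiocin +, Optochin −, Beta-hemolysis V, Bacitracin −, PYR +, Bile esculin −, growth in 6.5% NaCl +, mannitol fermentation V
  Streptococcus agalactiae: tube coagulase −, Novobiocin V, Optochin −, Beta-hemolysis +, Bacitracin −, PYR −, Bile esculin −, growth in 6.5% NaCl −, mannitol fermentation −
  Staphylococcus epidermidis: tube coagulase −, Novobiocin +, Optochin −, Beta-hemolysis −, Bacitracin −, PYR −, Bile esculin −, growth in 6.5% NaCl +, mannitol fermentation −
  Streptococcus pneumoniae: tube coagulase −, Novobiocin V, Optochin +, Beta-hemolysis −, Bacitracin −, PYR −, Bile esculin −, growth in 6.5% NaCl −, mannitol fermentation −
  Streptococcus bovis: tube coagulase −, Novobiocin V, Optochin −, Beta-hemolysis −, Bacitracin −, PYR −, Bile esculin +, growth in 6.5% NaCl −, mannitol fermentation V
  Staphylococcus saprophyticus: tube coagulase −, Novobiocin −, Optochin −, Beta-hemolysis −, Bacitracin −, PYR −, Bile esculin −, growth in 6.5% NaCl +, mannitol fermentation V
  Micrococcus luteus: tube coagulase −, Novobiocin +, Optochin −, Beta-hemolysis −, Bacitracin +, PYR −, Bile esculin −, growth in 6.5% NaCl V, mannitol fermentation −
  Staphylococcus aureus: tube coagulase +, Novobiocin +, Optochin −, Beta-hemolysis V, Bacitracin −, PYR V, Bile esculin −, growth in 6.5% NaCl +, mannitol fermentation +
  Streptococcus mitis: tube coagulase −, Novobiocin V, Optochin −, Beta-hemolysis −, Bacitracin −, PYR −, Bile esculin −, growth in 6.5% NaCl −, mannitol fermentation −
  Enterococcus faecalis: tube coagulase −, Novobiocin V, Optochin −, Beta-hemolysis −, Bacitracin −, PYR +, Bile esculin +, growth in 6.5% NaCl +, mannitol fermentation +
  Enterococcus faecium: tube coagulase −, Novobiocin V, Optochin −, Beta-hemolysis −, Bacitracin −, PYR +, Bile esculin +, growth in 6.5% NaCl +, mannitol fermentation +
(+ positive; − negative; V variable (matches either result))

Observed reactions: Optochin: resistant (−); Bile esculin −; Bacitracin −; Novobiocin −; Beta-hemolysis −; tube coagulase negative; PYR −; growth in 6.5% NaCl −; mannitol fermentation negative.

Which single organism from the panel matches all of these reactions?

Streptococcus mitis

PYR −: excludes Staphylococcus lugdunensis, Enterococcus faecalis, Enterococcus faecium — 8 left.
Bile esculin −: excludes Streptococcus bovis — 7 left.
Beta-hemolysis −: excludes Streptococcus agalactiae — 6 left.
growth in 6.5% NaCl −: excludes Staphylococcus epidermidis, Staphylococcus saprophyticus, Staphylococcus aureus — 3 left.
tube coagulase −: all 3 remaining candidates are consistent.
mannitol fermentation −: all 3 remaining candidates are consistent.
Novobiocin −: excludes Micrococcus luteus — 2 left.
Optochin −: excludes Streptococcus pneumoniae — 1 left.
Bacitracin −: the one remaining candidate is consistent.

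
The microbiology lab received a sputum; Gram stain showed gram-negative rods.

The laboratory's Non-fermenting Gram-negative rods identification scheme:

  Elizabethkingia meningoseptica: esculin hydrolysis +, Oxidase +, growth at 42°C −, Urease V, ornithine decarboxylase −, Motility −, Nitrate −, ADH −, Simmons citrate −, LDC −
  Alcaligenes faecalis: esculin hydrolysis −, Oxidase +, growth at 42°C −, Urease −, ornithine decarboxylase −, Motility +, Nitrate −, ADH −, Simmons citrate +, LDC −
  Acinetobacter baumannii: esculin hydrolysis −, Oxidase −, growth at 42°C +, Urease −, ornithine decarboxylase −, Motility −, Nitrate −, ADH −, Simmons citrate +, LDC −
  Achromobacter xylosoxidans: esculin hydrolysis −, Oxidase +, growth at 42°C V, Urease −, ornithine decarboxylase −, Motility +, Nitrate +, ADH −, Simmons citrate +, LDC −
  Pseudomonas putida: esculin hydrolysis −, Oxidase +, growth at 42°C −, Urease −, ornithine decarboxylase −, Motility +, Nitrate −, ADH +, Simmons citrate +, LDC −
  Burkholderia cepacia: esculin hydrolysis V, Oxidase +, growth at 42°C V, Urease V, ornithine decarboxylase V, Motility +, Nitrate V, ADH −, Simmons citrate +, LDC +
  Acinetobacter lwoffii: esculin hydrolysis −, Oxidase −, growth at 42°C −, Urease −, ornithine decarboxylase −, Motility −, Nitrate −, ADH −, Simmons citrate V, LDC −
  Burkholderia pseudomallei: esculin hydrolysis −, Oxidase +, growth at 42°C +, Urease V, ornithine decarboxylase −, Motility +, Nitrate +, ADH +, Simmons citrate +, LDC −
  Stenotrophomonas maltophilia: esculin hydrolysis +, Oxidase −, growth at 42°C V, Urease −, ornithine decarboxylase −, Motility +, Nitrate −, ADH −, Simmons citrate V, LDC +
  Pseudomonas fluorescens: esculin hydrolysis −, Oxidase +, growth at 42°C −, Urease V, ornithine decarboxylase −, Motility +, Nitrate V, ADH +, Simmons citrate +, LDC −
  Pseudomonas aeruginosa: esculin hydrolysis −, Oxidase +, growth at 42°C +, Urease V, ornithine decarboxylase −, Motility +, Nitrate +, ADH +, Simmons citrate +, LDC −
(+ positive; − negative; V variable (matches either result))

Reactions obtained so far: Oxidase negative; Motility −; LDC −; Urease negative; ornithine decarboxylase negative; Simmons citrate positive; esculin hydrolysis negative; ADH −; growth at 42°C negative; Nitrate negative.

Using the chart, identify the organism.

Acinetobacter lwoffii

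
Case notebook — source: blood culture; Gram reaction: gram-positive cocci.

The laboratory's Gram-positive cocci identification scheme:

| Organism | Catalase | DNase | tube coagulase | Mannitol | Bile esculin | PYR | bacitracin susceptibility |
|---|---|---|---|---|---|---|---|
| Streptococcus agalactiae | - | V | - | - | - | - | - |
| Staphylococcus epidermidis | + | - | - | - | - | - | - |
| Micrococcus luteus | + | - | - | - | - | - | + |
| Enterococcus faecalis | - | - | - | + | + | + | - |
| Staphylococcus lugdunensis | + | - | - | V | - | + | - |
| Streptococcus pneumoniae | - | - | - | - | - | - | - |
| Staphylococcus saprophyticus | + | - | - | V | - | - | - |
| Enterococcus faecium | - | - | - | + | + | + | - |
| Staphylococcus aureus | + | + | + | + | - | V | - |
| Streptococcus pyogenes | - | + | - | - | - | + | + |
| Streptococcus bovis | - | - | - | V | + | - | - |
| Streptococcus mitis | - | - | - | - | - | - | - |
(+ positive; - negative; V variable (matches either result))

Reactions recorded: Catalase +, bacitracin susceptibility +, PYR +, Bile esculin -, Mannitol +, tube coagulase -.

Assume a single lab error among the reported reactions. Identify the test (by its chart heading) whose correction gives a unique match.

As reported, no row in the chart matches all 6 reactions.
Reversing Mannitol → still no organism matches.
Reversing PYR → still no organism matches.
Reversing tube coagulase → still no organism matches.
Reversing bacitracin susceptibility (to -) → unique match: Staphylococcus lugdunensis.
Reversing Bile esculin → still no organism matches.
Reversing Catalase → still no organism matches.

bacitracin susceptibility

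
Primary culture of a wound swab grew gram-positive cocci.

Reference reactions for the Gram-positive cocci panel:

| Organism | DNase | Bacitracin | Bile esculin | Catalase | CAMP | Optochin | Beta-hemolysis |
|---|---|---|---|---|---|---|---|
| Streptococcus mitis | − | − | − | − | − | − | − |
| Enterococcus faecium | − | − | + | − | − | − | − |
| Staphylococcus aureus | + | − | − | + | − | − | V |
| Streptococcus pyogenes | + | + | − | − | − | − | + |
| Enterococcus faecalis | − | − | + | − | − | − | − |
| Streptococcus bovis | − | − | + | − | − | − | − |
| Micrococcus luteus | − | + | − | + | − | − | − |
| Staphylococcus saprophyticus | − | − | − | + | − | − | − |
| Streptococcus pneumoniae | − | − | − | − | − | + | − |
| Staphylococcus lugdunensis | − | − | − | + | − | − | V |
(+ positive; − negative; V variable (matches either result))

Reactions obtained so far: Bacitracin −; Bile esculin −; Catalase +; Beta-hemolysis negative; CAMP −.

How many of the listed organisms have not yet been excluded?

CAMP −: all 10 remaining candidates are consistent.
Beta-hemolysis −: excludes Streptococcus pyogenes — 9 left.
Bile esculin −: excludes Enterococcus faecium, Enterococcus faecalis, Streptococcus bovis — 6 left.
Bacitracin −: excludes Micrococcus luteus — 5 left.
Catalase +: excludes Streptococcus mitis, Streptococcus pneumoniae — 3 left.
Still consistent: Staphylococcus aureus, Staphylococcus lugdunensis, Staphylococcus saprophyticus.

3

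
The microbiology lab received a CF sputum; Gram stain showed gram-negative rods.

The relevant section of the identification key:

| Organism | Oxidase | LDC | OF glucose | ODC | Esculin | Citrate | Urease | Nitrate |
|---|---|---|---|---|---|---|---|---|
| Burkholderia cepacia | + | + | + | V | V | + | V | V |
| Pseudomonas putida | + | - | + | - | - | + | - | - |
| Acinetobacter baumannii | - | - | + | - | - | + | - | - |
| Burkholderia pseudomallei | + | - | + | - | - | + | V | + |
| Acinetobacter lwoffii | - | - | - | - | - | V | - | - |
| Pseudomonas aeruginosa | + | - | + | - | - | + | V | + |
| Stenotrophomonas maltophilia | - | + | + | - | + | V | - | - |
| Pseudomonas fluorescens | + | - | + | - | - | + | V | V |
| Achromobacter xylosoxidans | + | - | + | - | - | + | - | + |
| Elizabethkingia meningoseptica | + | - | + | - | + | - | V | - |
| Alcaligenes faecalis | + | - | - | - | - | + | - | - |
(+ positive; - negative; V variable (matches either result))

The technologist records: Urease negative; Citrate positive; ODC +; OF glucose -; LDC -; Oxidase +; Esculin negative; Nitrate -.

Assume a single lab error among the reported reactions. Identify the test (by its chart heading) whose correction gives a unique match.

As reported, no row in the chart matches all 8 reactions.
Reversing Nitrate → still no organism matches.
Reversing OF glucose → still no organism matches.
Reversing Citrate → still no organism matches.
Reversing Oxidase → still no organism matches.
Reversing ODC (to -) → unique match: Alcaligenes faecalis.
Reversing LDC → still no organism matches.
Reversing Urease → still no organism matches.
Reversing Esculin → still no organism matches.

ODC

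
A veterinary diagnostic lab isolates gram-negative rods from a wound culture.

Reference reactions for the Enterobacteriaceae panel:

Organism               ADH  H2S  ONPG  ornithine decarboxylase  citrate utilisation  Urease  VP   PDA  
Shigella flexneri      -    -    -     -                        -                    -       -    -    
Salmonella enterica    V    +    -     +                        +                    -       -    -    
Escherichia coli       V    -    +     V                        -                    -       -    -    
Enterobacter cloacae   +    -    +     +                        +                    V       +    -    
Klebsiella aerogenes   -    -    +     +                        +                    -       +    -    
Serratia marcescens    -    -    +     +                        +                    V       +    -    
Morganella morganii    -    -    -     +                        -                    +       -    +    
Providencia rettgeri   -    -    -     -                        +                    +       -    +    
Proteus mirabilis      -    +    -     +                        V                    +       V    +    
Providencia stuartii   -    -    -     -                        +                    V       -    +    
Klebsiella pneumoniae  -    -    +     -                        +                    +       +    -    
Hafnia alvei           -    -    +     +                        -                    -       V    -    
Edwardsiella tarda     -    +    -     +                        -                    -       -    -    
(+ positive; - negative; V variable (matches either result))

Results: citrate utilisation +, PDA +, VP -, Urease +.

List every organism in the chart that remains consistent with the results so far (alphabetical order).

Proteus mirabilis, Providencia rettgeri, Providencia stuartii

PDA +: excludes 9 organisms — 4 left.
Urease +: all 4 remaining candidates are consistent.
VP -: all 4 remaining candidates are consistent.
citrate utilisation +: excludes Morganella morganii — 3 left.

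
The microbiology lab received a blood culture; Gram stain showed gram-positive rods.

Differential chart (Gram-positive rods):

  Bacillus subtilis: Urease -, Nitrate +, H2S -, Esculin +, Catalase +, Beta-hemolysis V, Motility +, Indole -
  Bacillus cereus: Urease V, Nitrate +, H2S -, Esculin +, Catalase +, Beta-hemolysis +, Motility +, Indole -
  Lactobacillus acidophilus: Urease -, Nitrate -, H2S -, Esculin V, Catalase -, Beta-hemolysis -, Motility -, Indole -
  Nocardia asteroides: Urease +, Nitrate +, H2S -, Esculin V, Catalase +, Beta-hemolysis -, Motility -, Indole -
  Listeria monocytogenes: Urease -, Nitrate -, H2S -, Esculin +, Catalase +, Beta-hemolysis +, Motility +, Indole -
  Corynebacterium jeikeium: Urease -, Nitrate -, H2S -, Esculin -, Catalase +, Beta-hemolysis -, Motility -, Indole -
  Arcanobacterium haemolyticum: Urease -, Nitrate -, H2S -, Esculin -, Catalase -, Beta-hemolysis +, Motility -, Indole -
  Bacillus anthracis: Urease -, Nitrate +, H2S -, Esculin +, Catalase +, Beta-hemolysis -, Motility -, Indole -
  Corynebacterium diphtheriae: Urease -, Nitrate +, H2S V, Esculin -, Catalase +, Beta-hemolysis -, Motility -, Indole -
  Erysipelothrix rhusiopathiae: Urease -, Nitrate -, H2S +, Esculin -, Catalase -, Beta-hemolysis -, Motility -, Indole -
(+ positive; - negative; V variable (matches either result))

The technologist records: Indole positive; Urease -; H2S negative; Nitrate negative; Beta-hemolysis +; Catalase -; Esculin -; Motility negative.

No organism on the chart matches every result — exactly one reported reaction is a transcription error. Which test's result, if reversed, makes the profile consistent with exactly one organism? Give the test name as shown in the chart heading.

Indole

As reported, no row in the chart matches all 8 reactions.
Reversing Catalase → still no organism matches.
Reversing H2S → still no organism matches.
Reversing Indole (to -) → unique match: Arcanobacterium haemolyticum.
Reversing Motility → still no organism matches.
Reversing Urease → still no organism matches.
Reversing Nitrate → still no organism matches.
Reversing Esculin → still no organism matches.
Reversing Beta-hemolysis → still no organism matches.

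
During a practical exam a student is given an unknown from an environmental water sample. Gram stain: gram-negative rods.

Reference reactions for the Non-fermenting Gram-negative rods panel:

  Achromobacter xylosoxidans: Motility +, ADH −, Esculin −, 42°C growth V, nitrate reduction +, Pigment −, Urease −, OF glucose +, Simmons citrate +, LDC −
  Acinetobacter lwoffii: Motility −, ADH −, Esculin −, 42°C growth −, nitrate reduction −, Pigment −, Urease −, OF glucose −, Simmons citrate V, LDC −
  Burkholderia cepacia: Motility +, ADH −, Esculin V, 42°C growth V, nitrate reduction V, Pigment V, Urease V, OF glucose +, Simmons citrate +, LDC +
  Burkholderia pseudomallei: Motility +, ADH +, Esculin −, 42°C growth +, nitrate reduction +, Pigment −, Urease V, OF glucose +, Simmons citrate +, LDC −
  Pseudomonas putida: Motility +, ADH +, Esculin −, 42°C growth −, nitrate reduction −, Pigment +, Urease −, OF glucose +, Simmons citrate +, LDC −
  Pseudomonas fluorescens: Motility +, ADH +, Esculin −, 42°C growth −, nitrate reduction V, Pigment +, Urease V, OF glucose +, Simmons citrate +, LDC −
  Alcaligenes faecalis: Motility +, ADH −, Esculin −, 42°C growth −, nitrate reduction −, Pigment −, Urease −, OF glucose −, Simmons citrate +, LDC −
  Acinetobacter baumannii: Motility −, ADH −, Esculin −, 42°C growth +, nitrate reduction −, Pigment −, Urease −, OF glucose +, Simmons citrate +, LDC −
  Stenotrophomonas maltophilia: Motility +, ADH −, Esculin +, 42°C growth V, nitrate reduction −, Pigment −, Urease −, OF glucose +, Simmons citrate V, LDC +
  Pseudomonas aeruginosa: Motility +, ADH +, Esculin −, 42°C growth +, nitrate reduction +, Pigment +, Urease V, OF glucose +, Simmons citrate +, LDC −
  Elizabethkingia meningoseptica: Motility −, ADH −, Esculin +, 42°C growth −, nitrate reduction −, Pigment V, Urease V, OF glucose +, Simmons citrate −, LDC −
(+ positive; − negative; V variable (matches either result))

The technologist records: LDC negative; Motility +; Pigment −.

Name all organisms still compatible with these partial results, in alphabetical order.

Achromobacter xylosoxidans, Alcaligenes faecalis, Burkholderia pseudomallei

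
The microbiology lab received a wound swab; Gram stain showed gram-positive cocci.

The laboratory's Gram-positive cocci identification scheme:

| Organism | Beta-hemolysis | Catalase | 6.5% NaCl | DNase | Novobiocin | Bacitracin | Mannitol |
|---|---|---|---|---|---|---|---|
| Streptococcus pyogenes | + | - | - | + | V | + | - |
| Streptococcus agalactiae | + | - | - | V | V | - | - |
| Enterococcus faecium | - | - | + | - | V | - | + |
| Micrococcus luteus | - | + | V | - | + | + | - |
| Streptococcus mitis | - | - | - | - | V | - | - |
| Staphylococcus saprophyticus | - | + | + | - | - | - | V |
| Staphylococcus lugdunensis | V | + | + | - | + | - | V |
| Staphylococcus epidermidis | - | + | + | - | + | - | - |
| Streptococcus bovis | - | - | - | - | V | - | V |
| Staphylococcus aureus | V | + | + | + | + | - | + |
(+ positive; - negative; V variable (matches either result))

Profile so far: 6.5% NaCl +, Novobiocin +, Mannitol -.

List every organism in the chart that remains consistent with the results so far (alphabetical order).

Novobiocin +: excludes Staphylococcus saprophyticus — 9 left.
Mannitol -: excludes Enterococcus faecium, Staphylococcus aureus — 7 left.
6.5% NaCl +: excludes Streptococcus pyogenes, Streptococcus agalactiae, Streptococcus mitis, Streptococcus bovis — 3 left.

Micrococcus luteus, Staphylococcus epidermidis, Staphylococcus lugdunensis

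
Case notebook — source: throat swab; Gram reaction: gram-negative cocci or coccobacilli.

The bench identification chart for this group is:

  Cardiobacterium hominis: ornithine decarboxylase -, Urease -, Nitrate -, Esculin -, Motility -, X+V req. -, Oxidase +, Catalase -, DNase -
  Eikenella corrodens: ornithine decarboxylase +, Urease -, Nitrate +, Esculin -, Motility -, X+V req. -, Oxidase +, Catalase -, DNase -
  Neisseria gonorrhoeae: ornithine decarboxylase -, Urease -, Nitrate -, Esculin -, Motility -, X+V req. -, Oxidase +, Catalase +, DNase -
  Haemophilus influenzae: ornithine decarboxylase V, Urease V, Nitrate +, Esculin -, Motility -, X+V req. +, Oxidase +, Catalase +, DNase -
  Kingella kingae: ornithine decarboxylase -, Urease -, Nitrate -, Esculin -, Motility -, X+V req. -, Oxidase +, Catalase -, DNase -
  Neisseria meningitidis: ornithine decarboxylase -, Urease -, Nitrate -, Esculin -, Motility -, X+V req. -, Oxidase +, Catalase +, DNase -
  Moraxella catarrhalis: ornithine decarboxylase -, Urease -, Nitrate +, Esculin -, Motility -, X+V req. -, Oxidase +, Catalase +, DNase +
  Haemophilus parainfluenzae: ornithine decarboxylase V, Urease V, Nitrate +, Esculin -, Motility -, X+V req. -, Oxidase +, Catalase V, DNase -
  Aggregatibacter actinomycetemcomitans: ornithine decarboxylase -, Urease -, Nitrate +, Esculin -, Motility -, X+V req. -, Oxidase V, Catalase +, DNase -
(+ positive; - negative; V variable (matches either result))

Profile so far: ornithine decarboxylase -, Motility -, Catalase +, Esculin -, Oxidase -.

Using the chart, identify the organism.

ornithine decarboxylase -: excludes Eikenella corrodens — 8 left.
Oxidase -: excludes 7 organisms — 1 left.
Motility -: the one remaining candidate is consistent.
Esculin -: the one remaining candidate is consistent.
Catalase +: the one remaining candidate is consistent.

Aggregatibacter actinomycetemcomitans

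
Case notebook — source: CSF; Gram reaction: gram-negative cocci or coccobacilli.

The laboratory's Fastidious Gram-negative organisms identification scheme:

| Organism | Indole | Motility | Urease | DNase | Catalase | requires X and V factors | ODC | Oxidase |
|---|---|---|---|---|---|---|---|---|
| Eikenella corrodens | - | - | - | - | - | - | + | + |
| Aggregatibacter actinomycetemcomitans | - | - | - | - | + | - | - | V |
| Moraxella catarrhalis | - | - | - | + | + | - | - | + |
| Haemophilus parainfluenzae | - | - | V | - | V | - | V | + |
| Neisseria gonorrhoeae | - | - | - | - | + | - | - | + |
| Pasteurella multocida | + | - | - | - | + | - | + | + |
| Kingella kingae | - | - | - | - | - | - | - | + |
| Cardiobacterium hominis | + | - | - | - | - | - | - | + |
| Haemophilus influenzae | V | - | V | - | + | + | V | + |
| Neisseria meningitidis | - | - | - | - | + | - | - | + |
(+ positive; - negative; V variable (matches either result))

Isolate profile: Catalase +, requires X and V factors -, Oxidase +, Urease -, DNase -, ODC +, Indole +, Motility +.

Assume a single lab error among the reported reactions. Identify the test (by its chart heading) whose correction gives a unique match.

As reported, no row in the chart matches all 8 reactions.
Reversing Oxidase → still no organism matches.
Reversing DNase → still no organism matches.
Reversing Indole → still no organism matches.
Reversing Catalase → still no organism matches.
Reversing requires X and V factors → still no organism matches.
Reversing ODC → still no organism matches.
Reversing Motility (to -) → unique match: Pasteurella multocida.
Reversing Urease → still no organism matches.

Motility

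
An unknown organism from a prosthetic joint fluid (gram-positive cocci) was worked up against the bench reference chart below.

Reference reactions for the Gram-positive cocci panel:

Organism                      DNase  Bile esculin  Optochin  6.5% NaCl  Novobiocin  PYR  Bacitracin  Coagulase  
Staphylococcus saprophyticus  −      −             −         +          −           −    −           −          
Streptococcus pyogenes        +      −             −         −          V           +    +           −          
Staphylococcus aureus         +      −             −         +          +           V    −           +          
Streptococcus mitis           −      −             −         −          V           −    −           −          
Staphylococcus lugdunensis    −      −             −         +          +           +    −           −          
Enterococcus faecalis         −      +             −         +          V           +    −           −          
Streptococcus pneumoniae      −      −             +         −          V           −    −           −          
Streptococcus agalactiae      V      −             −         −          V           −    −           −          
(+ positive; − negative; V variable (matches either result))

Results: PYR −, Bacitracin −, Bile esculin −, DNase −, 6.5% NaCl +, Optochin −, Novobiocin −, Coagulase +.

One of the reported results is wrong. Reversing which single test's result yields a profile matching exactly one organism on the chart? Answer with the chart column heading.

As reported, no row in the chart matches all 8 reactions.
Reversing Bile esculin → still no organism matches.
Reversing Optochin → still no organism matches.
Reversing PYR → still no organism matches.
Reversing Novobiocin → still no organism matches.
Reversing Coagulase (to −) → unique match: Staphylococcus saprophyticus.
Reversing Bacitracin → still no organism matches.
Reversing 6.5% NaCl → still no organism matches.
Reversing DNase → still no organism matches.

Coagulase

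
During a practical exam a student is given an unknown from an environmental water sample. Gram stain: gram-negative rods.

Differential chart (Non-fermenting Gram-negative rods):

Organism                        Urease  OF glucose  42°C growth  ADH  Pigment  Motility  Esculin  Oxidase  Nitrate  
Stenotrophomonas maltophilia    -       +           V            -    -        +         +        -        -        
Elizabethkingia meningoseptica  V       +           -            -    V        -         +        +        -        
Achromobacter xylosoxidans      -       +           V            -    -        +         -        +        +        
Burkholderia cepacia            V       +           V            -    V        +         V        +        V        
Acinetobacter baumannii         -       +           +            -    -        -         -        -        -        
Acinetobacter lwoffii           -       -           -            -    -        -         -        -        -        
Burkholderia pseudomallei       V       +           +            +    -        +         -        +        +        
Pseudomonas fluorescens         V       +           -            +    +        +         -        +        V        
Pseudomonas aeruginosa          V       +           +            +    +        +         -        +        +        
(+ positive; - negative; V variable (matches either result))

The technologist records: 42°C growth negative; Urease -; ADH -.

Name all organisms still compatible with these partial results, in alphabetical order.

Urease -: all 9 remaining candidates are consistent.
42°C growth -: excludes Acinetobacter baumannii, Burkholderia pseudomallei, Pseudomonas aeruginosa — 6 left.
ADH -: excludes Pseudomonas fluorescens — 5 left.

Achromobacter xylosoxidans, Acinetobacter lwoffii, Burkholderia cepacia, Elizabethkingia meningoseptica, Stenotrophomonas maltophilia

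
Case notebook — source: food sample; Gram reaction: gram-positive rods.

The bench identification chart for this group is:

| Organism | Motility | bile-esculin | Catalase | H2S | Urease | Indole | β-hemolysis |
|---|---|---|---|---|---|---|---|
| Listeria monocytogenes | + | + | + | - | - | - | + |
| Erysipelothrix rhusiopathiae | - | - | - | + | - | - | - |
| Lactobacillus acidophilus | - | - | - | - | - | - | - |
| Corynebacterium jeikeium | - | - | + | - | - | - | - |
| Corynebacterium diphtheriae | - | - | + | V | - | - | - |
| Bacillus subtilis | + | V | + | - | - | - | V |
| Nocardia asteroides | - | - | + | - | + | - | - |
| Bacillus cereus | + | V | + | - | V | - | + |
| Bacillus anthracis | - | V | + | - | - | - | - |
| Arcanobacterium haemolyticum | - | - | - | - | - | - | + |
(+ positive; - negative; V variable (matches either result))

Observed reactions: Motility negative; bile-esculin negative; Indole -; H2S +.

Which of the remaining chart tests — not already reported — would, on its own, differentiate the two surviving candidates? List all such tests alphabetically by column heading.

Catalase

Motility -: excludes Listeria monocytogenes, Bacillus subtilis, Bacillus cereus — 7 left.
bile-esculin -: all 7 remaining candidates are consistent.
Indole -: all 7 remaining candidates are consistent.
H2S +: excludes 5 organisms — 2 left.
Two candidates remain: Corynebacterium diphtheriae and Erysipelothrix rhusiopathiae.
  Catalase: Corynebacterium diphtheriae +, Erysipelothrix rhusiopathiae - — discriminates.
  Urease: - vs - — same for both, does not separate.
  β-hemolysis: - vs - — same for both, does not separate.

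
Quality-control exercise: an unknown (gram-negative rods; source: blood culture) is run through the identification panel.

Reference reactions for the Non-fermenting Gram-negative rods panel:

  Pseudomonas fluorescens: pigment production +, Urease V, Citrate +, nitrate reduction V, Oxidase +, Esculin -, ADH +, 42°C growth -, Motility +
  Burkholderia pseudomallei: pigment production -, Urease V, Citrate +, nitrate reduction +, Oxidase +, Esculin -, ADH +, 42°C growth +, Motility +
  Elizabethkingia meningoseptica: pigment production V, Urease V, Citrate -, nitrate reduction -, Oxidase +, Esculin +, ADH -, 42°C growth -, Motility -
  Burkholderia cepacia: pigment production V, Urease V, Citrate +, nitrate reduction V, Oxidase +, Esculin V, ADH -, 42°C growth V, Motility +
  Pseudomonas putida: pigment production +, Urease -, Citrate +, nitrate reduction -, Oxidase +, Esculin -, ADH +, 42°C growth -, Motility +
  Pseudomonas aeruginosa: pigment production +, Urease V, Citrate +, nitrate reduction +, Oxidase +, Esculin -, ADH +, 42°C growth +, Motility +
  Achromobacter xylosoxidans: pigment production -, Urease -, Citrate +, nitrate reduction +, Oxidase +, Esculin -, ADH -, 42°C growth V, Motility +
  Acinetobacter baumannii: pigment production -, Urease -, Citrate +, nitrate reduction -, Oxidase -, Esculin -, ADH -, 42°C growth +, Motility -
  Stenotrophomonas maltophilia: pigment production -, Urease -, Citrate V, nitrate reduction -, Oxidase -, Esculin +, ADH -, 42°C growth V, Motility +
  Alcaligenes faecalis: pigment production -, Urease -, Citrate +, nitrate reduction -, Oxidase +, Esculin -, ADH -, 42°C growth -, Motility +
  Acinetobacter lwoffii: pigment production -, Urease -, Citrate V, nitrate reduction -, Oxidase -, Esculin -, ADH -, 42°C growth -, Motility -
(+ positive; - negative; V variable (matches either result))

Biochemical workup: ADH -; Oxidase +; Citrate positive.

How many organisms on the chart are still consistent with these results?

3

ADH -: excludes Pseudomonas fluorescens, Burkholderia pseudomallei, Pseudomonas putida, Pseudomonas aeruginosa — 7 left.
Citrate +: excludes Elizabethkingia meningoseptica — 6 left.
Oxidase +: excludes Acinetobacter baumannii, Stenotrophomonas maltophilia, Acinetobacter lwoffii — 3 left.
Still consistent: Achromobacter xylosoxidans, Alcaligenes faecalis, Burkholderia cepacia.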